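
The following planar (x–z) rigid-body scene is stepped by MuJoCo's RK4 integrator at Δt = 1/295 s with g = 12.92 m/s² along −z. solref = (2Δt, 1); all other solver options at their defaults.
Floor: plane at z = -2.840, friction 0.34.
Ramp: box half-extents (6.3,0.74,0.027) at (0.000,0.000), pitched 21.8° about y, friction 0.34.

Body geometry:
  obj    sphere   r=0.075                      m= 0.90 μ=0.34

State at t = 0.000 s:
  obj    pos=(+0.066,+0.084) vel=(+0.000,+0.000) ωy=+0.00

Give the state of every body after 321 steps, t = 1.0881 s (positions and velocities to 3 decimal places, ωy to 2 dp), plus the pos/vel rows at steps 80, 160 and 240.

State at t = 1.0881 s:
  obj    pos=(+1.950,-0.670) vel=(+3.463,-1.385) ωy=+49.72

Key-timestep trajectory:
   step    t(s)  obj.x    obj.z    obj.vx   obj.vz 
     80  0.2712   +0.183  +0.037  +0.863  -0.345
    160  0.5424   +0.534  -0.104  +1.726  -0.690
    240  0.8136   +1.119  -0.338  +2.589  -1.035


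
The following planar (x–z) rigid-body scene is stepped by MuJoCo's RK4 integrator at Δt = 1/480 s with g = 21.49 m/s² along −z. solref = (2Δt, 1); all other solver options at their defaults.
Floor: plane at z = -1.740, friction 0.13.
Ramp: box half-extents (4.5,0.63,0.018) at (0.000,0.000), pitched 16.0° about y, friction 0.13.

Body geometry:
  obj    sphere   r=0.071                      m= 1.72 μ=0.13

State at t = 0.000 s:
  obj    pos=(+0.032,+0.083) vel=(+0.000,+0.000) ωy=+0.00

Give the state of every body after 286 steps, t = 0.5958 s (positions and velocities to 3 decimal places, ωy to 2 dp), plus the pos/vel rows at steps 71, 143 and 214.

State at t = 0.5958 s:
  obj    pos=(+0.754,-0.124) vel=(+2.423,-0.695) ωy=+35.50

Key-timestep trajectory:
   step    t(s)  obj.x    obj.z    obj.vx   obj.vz 
     71  0.1479   +0.077  +0.071  +0.602  -0.173
    143  0.2979   +0.213  +0.032  +1.212  -0.347
    214  0.4458   +0.436  -0.033  +1.813  -0.520


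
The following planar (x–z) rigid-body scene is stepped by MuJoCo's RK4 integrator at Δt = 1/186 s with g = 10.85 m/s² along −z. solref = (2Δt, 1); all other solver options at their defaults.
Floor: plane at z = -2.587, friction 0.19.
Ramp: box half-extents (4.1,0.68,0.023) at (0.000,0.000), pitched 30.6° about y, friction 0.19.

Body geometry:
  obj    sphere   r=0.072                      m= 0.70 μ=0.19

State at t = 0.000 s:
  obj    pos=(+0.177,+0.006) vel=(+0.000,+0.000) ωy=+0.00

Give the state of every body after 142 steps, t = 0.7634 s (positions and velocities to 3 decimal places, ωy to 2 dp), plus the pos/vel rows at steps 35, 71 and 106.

State at t = 0.7634 s:
  obj    pos=(+1.167,-0.580) vel=(+2.593,-1.533) ωy=+41.81

Key-timestep trajectory:
   step    t(s)  obj.x    obj.z    obj.vx   obj.vz 
     35  0.1882   +0.237  -0.030  +0.639  -0.378
     71  0.3817   +0.424  -0.141  +1.297  -0.767
    106  0.5699   +0.729  -0.321  +1.936  -1.145


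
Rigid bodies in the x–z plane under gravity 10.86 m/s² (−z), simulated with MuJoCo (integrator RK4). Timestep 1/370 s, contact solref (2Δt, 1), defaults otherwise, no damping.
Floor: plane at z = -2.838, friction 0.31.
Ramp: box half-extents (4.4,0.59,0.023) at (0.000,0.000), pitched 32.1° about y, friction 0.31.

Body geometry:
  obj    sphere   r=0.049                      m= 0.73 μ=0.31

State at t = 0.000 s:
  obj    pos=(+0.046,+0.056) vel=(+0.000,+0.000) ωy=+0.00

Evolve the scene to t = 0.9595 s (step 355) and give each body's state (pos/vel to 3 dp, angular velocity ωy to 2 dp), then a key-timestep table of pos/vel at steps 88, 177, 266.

State at t = 0.9595 s:
  obj    pos=(+1.653,-0.952) vel=(+3.351,-2.102) ωy=+80.71

Key-timestep trajectory:
   step    t(s)  obj.x    obj.z    obj.vx   obj.vz 
     88  0.2378   +0.145  -0.006  +0.831  -0.521
    177  0.4784   +0.446  -0.195  +1.671  -1.048
    266  0.7189   +0.949  -0.510  +2.511  -1.575


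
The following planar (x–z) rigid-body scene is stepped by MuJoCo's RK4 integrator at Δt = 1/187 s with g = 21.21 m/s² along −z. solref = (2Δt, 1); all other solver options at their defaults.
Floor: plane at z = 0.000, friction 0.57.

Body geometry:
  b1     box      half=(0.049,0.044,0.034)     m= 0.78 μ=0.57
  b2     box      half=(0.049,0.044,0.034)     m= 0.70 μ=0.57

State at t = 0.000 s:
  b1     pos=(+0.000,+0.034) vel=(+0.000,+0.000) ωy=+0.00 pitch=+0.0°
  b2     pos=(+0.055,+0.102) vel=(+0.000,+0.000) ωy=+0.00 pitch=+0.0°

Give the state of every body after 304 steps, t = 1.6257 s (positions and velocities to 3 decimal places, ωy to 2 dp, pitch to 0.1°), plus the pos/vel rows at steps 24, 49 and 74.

State at t = 1.6257 s:
  b1     pos=(+0.000,+0.034) vel=(+0.000,+0.000) ωy=+0.00 pitch=+0.0°
  b2     pos=(+0.101,+0.049) vel=(+0.000,+0.000) ωy=+0.00 pitch=+90.0°

Key-timestep trajectory:
   step    t(s)  b1.x    b1.z    b1.vx   b1.vz   b2.x    b2.z    b2.vx   b2.vz 
     24  0.1283   +0.000  +0.034  +0.000  +0.000   +0.075  +0.091  +0.342  -0.336
     49  0.2620   +0.000  +0.034  +0.000  +0.000   +0.117  +0.057  +0.057  +0.019
     74  0.3957   +0.000  +0.034  +0.000  +0.000   +0.097  +0.051  +0.053  +0.000


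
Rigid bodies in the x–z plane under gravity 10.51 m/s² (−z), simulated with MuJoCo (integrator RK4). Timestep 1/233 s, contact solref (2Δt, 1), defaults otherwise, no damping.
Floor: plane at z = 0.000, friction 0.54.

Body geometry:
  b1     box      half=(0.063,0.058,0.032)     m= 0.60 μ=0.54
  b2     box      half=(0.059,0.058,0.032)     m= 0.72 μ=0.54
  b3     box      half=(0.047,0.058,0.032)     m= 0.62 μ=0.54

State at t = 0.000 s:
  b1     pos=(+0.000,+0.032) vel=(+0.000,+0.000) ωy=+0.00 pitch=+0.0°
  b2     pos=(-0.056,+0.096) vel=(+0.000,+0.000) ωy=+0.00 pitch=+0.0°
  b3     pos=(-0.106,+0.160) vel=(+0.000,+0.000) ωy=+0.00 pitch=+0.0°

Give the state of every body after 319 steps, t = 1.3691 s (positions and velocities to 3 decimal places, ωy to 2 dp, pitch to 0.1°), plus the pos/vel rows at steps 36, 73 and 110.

State at t = 1.3691 s:
  b1     pos=(+0.000,+0.032) vel=(+0.000,+0.000) ωy=+0.00 pitch=+0.0°
  b2     pos=(-0.183,+0.060) vel=(+0.000,+0.000) ωy=+0.00 pitch=-144.5°
  b3     pos=(-0.290,+0.032) vel=(+0.000,+0.000) ωy=+0.00 pitch=+180.0°

Key-timestep trajectory:
   step    t(s)  b1.x    b1.z    b1.vx   b1.vz   b2.x    b2.z    b2.vx   b2.vz   b3.x    b3.z    b3.vx   b3.vz 
     36  0.1545   +0.000  +0.032  +0.001  +0.000   -0.067  +0.096  -0.173  -0.017   -0.136  +0.139  -0.405  -0.376
     73  0.3133   +0.000  +0.032  +0.000  +0.000   -0.116  +0.059  -0.354  +0.221   -0.214  +0.049  -0.360  +0.232
    110  0.4721   +0.000  +0.032  +0.000  +0.000   -0.161  +0.065  -0.305  -0.075   -0.260  +0.053  -0.338  -0.121


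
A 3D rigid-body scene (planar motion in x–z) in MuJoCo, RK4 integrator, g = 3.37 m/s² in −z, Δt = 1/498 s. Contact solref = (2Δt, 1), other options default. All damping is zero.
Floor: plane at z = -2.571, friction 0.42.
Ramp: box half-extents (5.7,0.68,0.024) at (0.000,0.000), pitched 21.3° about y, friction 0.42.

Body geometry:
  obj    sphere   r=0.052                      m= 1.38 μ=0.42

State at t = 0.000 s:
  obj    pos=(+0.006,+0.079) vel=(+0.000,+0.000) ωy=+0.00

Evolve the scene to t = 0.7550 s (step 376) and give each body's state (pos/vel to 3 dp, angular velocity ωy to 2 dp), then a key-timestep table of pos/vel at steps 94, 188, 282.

State at t = 0.7550 s:
  obj    pos=(+0.238,-0.011) vel=(+0.615,-0.240) ωy=+12.69

Key-timestep trajectory:
   step    t(s)  obj.x    obj.z    obj.vx   obj.vz 
     94  0.1888   +0.021  +0.074  +0.154  -0.060
    188  0.3775   +0.064  +0.057  +0.308  -0.120
    282  0.5663   +0.137  +0.028  +0.461  -0.180


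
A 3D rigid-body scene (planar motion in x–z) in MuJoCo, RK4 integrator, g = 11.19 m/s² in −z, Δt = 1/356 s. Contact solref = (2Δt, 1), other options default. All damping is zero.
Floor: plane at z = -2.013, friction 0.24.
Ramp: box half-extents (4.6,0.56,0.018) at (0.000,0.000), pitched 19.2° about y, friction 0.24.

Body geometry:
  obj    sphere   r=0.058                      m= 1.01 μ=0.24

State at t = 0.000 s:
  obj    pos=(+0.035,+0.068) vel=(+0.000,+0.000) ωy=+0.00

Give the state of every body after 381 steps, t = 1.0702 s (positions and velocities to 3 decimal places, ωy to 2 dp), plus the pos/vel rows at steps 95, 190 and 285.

State at t = 1.0702 s:
  obj    pos=(+1.457,-0.427) vel=(+2.657,-0.925) ωy=+48.50

Key-timestep trajectory:
   step    t(s)  obj.x    obj.z    obj.vx   obj.vz 
     95  0.2669   +0.123  +0.037  +0.662  -0.231
    190  0.5337   +0.389  -0.055  +1.325  -0.461
    285  0.8006   +0.831  -0.209  +1.987  -0.692


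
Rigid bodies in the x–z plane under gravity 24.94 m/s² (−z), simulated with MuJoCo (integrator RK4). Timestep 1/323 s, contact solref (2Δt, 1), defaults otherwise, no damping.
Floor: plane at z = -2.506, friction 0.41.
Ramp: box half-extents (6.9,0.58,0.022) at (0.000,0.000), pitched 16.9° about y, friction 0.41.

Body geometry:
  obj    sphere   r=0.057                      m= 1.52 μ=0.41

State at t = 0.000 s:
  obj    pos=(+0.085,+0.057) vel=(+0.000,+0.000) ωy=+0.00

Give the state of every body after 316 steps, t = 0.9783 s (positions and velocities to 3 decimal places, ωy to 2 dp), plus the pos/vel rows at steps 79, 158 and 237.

State at t = 0.9783 s:
  obj    pos=(+2.456,-0.664) vel=(+4.848,-1.473) ωy=+88.88

Key-timestep trajectory:
   step    t(s)  obj.x    obj.z    obj.vx   obj.vz 
     79  0.2446   +0.233  +0.012  +1.212  -0.368
    158  0.4892   +0.678  -0.123  +2.424  -0.736
    237  0.7337   +1.419  -0.349  +3.636  -1.105


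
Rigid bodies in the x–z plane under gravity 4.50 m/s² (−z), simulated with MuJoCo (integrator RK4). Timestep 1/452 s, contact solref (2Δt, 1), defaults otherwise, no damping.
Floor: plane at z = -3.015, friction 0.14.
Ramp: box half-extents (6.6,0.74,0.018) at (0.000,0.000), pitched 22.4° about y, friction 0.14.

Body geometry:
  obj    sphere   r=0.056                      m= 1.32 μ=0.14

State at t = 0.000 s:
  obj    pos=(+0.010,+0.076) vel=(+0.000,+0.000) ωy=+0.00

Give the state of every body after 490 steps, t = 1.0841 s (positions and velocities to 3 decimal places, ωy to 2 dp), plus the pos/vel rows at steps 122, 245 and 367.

State at t = 1.0841 s:
  obj    pos=(+0.675,-0.198) vel=(+1.228,-0.506) ωy=+23.71

Key-timestep trajectory:
   step    t(s)  obj.x    obj.z    obj.vx   obj.vz 
    122  0.2699   +0.051  +0.059  +0.306  -0.126
    245  0.5420   +0.176  +0.007  +0.614  -0.253
    367  0.8119   +0.383  -0.078  +0.920  -0.379


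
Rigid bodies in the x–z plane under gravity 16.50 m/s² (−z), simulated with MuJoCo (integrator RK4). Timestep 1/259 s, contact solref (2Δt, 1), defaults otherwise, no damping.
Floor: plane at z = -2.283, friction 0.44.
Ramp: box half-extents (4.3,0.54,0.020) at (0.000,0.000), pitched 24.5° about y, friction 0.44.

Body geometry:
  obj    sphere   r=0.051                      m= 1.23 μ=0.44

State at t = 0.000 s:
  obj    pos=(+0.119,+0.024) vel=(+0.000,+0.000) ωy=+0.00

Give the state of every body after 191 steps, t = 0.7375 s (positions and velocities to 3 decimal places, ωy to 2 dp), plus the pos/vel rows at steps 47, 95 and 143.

State at t = 0.7375 s:
  obj    pos=(+1.328,-0.527) vel=(+3.280,-1.495) ωy=+70.66

Key-timestep trajectory:
   step    t(s)  obj.x    obj.z    obj.vx   obj.vz 
     47  0.1815   +0.192  -0.010  +0.807  -0.368
     95  0.3668   +0.418  -0.113  +1.631  -0.743
    143  0.5521   +0.797  -0.285  +2.456  -1.119


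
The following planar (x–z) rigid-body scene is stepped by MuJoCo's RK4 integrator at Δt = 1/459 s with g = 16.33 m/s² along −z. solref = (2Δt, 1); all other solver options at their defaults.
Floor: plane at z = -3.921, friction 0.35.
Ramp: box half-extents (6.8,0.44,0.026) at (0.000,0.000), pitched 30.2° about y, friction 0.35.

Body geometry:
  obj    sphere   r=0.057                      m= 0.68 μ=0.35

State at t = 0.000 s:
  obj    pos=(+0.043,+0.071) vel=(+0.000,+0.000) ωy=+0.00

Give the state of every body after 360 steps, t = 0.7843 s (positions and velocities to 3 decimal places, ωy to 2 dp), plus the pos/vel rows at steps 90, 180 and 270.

State at t = 0.7843 s:
  obj    pos=(+1.603,-0.837) vel=(+3.977,-2.315) ωy=+80.73

Key-timestep trajectory:
   step    t(s)  obj.x    obj.z    obj.vx   obj.vz 
     90  0.1961   +0.141  +0.014  +0.994  -0.579
    180  0.3922   +0.433  -0.156  +1.989  -1.157
    270  0.5882   +0.920  -0.440  +2.983  -1.736


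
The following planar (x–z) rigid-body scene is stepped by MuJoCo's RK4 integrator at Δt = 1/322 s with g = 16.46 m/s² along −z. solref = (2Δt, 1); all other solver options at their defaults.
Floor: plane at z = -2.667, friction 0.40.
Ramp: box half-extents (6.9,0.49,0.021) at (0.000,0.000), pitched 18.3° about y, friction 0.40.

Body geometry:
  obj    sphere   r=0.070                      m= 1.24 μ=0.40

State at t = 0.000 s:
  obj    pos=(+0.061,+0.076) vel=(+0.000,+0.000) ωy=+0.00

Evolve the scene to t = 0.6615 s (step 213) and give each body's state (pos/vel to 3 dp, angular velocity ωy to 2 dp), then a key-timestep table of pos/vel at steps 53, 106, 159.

State at t = 0.6615 s:
  obj    pos=(+0.828,-0.178) vel=(+2.319,-0.767) ωy=+34.88

Key-timestep trajectory:
   step    t(s)  obj.x    obj.z    obj.vx   obj.vz 
     53  0.1646   +0.108  +0.060  +0.577  -0.191
    106  0.3292   +0.251  +0.013  +1.154  -0.382
    159  0.4938   +0.488  -0.066  +1.731  -0.572


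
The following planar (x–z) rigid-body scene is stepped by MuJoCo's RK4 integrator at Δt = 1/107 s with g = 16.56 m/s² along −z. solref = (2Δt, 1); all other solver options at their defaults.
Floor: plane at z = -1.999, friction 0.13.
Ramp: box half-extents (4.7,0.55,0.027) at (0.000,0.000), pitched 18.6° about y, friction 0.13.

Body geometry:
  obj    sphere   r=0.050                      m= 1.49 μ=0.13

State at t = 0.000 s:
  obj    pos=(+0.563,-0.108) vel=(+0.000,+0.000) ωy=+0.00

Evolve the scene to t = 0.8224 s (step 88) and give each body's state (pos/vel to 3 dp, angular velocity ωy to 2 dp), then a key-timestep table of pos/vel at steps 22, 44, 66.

State at t = 0.8224 s:
  obj    pos=(+1.773,-0.515) vel=(+2.941,-0.990) ωy=+62.02

Key-timestep trajectory:
   step    t(s)  obj.x    obj.z    obj.vx   obj.vz 
     22  0.2056   +0.639  -0.134  +0.736  -0.248
     44  0.4112   +0.865  -0.210  +1.471  -0.495
     66  0.6168   +1.243  -0.337  +2.206  -0.742


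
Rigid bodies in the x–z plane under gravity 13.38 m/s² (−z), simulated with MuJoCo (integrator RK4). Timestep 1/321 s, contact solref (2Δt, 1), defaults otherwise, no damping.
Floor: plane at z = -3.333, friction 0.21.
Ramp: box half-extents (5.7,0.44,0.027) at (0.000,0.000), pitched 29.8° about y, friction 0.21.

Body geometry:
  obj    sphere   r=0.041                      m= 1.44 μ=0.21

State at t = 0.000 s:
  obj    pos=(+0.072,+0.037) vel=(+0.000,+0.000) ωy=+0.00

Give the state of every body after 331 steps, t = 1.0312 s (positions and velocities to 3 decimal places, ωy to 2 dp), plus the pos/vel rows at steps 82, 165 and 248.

State at t = 1.0312 s:
  obj    pos=(+2.264,-1.218) vel=(+4.250,-2.434) ωy=+119.43

Key-timestep trajectory:
   step    t(s)  obj.x    obj.z    obj.vx   obj.vz 
     82  0.2555   +0.207  -0.040  +1.053  -0.603
    165  0.5140   +0.617  -0.275  +2.119  -1.213
    248  0.7726   +1.302  -0.667  +3.185  -1.824


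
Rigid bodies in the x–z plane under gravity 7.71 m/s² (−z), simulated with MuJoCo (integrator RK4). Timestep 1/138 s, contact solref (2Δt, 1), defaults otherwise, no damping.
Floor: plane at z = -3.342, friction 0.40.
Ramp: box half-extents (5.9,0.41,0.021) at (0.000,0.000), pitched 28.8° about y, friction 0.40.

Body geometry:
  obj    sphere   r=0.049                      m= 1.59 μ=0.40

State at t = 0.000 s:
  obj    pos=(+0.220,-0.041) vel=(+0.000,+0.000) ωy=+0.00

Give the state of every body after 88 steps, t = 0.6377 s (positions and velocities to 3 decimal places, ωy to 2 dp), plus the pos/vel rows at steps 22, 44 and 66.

State at t = 0.6377 s:
  obj    pos=(+0.693,-0.301) vel=(+1.483,-0.815) ωy=+34.51

Key-timestep trajectory:
   step    t(s)  obj.x    obj.z    obj.vx   obj.vz 
     22  0.1594   +0.250  -0.057  +0.371  -0.204
     44  0.3188   +0.338  -0.106  +0.741  -0.408
     66  0.4783   +0.486  -0.187  +1.112  -0.611


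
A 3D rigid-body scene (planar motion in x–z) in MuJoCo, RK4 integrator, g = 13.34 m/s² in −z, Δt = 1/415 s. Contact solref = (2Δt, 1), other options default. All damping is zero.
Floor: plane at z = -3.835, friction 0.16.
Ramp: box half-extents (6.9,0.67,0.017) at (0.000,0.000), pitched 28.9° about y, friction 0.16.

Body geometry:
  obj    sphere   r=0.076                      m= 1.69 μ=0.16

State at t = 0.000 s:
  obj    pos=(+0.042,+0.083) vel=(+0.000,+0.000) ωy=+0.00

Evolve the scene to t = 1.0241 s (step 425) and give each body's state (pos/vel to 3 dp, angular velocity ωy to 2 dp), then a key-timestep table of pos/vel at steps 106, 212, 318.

State at t = 1.0241 s:
  obj    pos=(+2.156,-1.084) vel=(+4.129,-2.279) ωy=+62.04

Key-timestep trajectory:
   step    t(s)  obj.x    obj.z    obj.vx   obj.vz 
    106  0.2554   +0.174  +0.010  +1.030  -0.569
    212  0.5108   +0.568  -0.207  +2.060  -1.137
    318  0.7663   +1.226  -0.570  +3.089  -1.705


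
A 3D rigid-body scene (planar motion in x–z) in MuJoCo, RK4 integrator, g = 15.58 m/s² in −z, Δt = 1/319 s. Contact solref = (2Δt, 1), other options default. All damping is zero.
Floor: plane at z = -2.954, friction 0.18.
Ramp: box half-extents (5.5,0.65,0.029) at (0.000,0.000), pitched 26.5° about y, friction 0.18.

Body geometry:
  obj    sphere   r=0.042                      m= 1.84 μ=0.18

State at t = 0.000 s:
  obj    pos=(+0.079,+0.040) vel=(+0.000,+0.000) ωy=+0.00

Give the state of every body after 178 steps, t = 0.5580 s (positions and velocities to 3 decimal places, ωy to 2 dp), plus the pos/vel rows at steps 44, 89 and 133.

State at t = 0.5580 s:
  obj    pos=(+0.771,-0.305) vel=(+2.480,-1.236) ωy=+65.95

Key-timestep trajectory:
   step    t(s)  obj.x    obj.z    obj.vx   obj.vz 
     44  0.1379   +0.121  +0.019  +0.613  -0.306
     89  0.2790   +0.252  -0.046  +1.240  -0.618
    133  0.4169   +0.465  -0.153  +1.853  -0.924


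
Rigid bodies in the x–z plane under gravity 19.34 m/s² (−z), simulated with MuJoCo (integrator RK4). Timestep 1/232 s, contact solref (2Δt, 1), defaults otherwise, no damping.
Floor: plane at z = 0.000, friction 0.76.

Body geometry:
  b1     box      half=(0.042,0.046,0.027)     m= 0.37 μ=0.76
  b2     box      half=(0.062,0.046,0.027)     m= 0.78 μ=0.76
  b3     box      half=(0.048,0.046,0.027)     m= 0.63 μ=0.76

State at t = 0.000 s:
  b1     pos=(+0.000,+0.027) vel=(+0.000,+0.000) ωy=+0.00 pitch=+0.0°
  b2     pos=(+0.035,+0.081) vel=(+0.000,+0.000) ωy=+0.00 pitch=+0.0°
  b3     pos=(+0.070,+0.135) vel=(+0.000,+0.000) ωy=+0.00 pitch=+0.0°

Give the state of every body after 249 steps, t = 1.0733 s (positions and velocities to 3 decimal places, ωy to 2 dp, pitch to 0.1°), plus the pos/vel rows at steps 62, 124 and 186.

State at t = 1.0733 s:
  b1     pos=(+0.000,+0.027) vel=(+0.000,+0.000) ωy=+0.00 pitch=+0.0°
  b2     pos=(+0.151,+0.059) vel=(+0.000,+0.000) ωy=+0.01 pitch=+142.7°
  b3     pos=(+0.237,+0.027) vel=(+0.001,+0.000) ωy=+0.00 pitch=+180.0°

Key-timestep trajectory:
   step    t(s)  b1.x    b1.z    b1.vx   b1.vz   b2.x    b2.z    b2.vx   b2.vz   b3.x    b3.z    b3.vx   b3.vz 
     62  0.2672   +0.000  +0.027  +0.000  +0.000   +0.099  +0.064  +0.370  +0.170   +0.173  +0.053  +0.365  +0.120
    124  0.5345   +0.000  +0.027  +0.000  +0.000   +0.152  +0.059  +0.000  +0.000   +0.237  +0.027  +0.001  +0.000
    186  0.8017   +0.000  +0.027  +0.000  +0.000   +0.152  +0.059  +0.000  +0.000   +0.237  +0.027  +0.001  +0.000


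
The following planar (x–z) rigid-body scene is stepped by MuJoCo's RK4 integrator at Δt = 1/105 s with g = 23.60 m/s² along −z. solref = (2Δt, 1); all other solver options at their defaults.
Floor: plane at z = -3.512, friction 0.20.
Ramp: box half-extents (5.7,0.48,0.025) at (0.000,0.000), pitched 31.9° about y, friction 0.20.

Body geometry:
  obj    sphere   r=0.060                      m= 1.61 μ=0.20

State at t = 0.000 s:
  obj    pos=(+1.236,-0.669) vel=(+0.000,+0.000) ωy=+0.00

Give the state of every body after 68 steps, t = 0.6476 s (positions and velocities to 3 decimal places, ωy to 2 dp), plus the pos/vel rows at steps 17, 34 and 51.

State at t = 0.6476 s:
  obj    pos=(+2.823,-1.657) vel=(+4.899,-3.049) ωy=+96.05

Key-timestep trajectory:
   step    t(s)  obj.x    obj.z    obj.vx   obj.vz 
     17  0.1619   +1.335  -0.731  +1.225  -0.762
     34  0.3238   +1.633  -0.916  +2.450  -1.525
     51  0.4857   +2.129  -1.225  +3.674  -2.287


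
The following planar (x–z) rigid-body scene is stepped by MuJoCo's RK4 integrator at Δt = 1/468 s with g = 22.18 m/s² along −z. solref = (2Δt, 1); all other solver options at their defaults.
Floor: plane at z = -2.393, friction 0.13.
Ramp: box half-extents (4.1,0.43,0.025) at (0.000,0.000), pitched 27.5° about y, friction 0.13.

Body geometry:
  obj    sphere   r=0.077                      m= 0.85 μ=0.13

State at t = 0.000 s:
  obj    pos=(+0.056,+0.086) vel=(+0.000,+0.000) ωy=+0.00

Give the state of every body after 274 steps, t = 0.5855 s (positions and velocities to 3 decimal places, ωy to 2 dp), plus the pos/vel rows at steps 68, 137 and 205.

State at t = 0.5855 s:
  obj    pos=(+1.224,-0.522) vel=(+3.985,-2.092) ωy=+48.54

Key-timestep trajectory:
   step    t(s)  obj.x    obj.z    obj.vx   obj.vz 
     68  0.1453   +0.128  +0.048  +0.990  -0.517
    137  0.2927   +0.348  -0.066  +1.992  -1.047
    205  0.4380   +0.710  -0.255  +2.989  -1.544


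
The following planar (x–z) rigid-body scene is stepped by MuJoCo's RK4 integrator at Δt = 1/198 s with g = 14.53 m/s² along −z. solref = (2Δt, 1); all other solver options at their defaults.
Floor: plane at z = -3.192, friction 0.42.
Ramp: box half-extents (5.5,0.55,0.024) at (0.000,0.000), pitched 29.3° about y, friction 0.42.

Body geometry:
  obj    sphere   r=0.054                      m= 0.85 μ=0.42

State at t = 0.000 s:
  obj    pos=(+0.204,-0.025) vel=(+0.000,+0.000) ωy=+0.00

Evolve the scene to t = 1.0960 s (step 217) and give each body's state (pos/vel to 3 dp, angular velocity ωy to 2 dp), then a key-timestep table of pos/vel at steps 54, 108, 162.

State at t = 1.0960 s:
  obj    pos=(+2.864,-1.518) vel=(+4.854,-2.724) ωy=+103.07

Key-timestep trajectory:
   step    t(s)  obj.x    obj.z    obj.vx   obj.vz 
     54  0.2727   +0.369  -0.118  +1.208  -0.678
    108  0.5455   +0.863  -0.395  +2.416  -1.356
    162  0.8182   +1.687  -0.857  +3.624  -2.034


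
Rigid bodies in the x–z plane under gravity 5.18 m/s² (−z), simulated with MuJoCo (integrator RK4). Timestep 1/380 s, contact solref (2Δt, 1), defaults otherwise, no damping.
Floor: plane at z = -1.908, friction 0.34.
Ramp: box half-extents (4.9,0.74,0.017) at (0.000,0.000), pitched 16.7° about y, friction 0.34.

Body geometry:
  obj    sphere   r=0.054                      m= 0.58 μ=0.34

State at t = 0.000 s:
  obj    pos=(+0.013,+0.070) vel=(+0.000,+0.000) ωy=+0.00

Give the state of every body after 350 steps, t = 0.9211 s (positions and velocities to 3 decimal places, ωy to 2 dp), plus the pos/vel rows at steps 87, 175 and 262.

State at t = 0.9211 s:
  obj    pos=(+0.445,-0.059) vel=(+0.938,-0.281) ωy=+18.13

Key-timestep trajectory:
   step    t(s)  obj.x    obj.z    obj.vx   obj.vz 
     87  0.2289   +0.040  +0.062  +0.233  -0.070
    175  0.4605   +0.121  +0.038  +0.469  -0.141
    262  0.6895   +0.255  -0.002  +0.702  -0.211


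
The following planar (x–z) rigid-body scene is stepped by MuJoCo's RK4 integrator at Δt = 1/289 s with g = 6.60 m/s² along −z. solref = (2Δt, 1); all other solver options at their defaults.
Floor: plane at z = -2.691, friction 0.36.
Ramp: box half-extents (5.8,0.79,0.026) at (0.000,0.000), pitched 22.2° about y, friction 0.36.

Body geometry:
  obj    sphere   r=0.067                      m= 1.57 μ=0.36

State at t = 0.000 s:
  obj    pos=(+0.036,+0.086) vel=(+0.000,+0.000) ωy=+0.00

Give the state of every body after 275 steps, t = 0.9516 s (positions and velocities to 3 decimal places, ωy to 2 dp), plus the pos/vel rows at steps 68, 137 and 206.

State at t = 0.9516 s:
  obj    pos=(+0.783,-0.219) vel=(+1.569,-0.640) ωy=+25.29

Key-timestep trajectory:
   step    t(s)  obj.x    obj.z    obj.vx   obj.vz 
     68  0.2353   +0.082  +0.067  +0.388  -0.158
    137  0.4740   +0.221  +0.010  +0.782  -0.319
    206  0.7128   +0.455  -0.085  +1.176  -0.480


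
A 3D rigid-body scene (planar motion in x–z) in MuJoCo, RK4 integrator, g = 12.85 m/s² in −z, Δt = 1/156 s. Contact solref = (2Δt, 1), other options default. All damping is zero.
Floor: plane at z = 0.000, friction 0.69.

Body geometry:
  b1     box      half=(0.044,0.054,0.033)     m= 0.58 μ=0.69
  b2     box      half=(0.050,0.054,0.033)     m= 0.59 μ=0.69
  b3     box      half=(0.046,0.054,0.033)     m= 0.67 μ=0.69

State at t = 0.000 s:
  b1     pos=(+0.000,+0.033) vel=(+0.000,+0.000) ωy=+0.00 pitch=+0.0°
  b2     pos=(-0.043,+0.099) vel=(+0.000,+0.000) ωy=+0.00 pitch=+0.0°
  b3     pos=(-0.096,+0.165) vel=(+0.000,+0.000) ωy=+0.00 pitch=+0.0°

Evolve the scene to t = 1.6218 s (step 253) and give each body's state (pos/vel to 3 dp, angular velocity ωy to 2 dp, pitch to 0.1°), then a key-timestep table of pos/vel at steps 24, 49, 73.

State at t = 1.6218 s:
  b1     pos=(+0.000,+0.033) vel=(+0.000,+0.000) ωy=+0.00 pitch=+0.0°
  b2     pos=(-0.088,+0.050) vel=(+0.000,+0.000) ωy=+0.00 pitch=-90.0°
  b3     pos=(-0.280,+0.033) vel=(+0.000,+0.000) ωy=+0.00 pitch=+180.0°

Key-timestep trajectory:
   step    t(s)  b1.x    b1.z    b1.vx   b1.vz   b2.x    b2.z    b2.vx   b2.vz   b3.x    b3.z    b3.vx   b3.vz 
     24  0.1538   +0.000  +0.033  +0.001  +0.000   -0.062  +0.094  -0.267  -0.158   -0.143  +0.118  -0.532  -0.884
     49  0.3141   +0.000  +0.033  +0.000  +0.000   -0.096  +0.054  +0.024  +0.000   -0.221  +0.055  -0.244  +0.065
     73  0.4679   +0.000  +0.033  +0.000  +0.000   -0.088  +0.050  +0.062  -0.018   -0.259  +0.050  -0.366  -0.215


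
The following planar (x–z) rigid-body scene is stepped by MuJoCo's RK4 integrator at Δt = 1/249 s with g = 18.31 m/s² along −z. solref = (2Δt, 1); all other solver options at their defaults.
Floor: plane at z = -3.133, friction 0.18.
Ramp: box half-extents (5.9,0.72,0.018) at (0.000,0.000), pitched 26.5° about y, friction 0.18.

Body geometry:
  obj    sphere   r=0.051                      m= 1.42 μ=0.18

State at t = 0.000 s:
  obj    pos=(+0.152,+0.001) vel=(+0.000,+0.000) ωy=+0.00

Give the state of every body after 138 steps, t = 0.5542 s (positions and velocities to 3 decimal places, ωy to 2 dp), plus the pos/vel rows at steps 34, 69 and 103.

State at t = 0.5542 s:
  obj    pos=(+0.954,-0.399) vel=(+2.895,-1.443) ωy=+63.39

Key-timestep trajectory:
   step    t(s)  obj.x    obj.z    obj.vx   obj.vz 
     34  0.1365   +0.201  -0.023  +0.713  -0.356
     69  0.2771   +0.353  -0.099  +1.448  -0.722
    103  0.4137   +0.599  -0.222  +2.161  -1.077


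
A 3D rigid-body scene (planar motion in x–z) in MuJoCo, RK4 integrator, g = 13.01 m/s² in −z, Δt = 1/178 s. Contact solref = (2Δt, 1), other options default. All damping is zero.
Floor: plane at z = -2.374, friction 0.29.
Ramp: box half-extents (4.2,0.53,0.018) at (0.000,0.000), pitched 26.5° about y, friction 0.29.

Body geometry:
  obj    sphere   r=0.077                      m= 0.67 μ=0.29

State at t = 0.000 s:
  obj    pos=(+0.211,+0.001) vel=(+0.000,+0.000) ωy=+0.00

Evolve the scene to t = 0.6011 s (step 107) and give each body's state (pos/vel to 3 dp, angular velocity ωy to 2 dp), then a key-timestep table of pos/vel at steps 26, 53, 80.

State at t = 0.6011 s:
  obj    pos=(+0.882,-0.333) vel=(+2.231,-1.112) ωy=+32.36

Key-timestep trajectory:
   step    t(s)  obj.x    obj.z    obj.vx   obj.vz 
     26  0.1461   +0.251  -0.019  +0.542  -0.270
     53  0.2978   +0.376  -0.081  +1.105  -0.551
     80  0.4494   +0.586  -0.186  +1.668  -0.832


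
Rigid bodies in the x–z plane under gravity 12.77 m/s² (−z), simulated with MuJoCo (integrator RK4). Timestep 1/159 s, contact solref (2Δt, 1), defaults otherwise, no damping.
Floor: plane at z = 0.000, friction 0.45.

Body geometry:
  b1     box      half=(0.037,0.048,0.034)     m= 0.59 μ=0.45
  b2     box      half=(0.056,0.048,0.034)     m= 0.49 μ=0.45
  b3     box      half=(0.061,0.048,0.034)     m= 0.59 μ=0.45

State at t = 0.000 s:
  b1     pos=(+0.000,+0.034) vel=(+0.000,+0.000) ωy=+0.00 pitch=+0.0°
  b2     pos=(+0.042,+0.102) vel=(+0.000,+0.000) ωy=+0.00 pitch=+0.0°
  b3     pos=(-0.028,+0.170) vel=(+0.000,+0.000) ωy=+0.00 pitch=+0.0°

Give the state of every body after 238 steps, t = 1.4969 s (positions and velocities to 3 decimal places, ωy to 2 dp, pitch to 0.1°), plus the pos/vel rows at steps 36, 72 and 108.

State at t = 1.4969 s:
  b1     pos=(+0.001,+0.034) vel=(+0.000,+0.000) ωy=+0.00 pitch=+0.0°
  b2     pos=(+0.189,+0.034) vel=(+0.000,+0.000) ωy=+0.00 pitch=+180.0°
  b3     pos=(-0.074,+0.061) vel=(+0.000,+0.000) ωy=+0.00 pitch=-90.0°

Key-timestep trajectory:
   step    t(s)  b1.x    b1.z    b1.vx   b1.vz   b2.x    b2.z    b2.vx   b2.vz   b3.x    b3.z    b3.vx   b3.vz 
     36  0.2264   +0.001  +0.034  +0.000  +0.004   +0.045  +0.101  +0.075  +0.003   -0.078  +0.073  -0.524  -1.336
     72  0.4528   +0.001  +0.034  +0.000  +0.000   +0.106  +0.060  +0.284  +0.179   -0.076  +0.061  -0.025  +0.038
    108  0.6792   +0.001  +0.034  +0.000  +0.000   +0.144  +0.064  +0.217  -0.044   -0.074  +0.061  +0.000  +0.000


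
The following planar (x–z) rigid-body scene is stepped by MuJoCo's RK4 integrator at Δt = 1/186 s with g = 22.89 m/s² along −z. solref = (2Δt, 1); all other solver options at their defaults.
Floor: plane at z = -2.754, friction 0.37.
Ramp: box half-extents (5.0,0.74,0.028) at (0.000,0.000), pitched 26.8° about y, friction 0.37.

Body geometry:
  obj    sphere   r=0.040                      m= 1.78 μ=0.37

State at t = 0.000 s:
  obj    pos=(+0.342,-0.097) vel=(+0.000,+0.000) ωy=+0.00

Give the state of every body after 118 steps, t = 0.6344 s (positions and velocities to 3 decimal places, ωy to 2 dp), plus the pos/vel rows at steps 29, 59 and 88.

State at t = 0.6344 s:
  obj    pos=(+1.666,-0.766) vel=(+4.174,-2.108) ωy=+116.89

Key-timestep trajectory:
   step    t(s)  obj.x    obj.z    obj.vx   obj.vz 
     29  0.1559   +0.422  -0.137  +1.026  -0.518
     59  0.3172   +0.673  -0.264  +2.087  -1.054
     88  0.4731   +1.079  -0.469  +3.113  -1.572


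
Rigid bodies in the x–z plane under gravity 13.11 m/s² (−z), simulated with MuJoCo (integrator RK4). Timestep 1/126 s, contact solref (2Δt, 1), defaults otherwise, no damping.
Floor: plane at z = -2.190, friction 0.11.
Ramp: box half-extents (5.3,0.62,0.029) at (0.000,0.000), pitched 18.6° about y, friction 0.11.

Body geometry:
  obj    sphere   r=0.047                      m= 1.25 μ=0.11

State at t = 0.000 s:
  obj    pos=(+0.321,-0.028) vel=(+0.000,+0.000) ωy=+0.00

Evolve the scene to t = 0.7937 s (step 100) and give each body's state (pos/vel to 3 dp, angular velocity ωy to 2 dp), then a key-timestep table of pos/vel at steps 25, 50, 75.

State at t = 0.7937 s:
  obj    pos=(+1.213,-0.328) vel=(+2.247,-0.756) ωy=+50.41

Key-timestep trajectory:
   step    t(s)  obj.x    obj.z    obj.vx   obj.vz 
     25  0.1984   +0.377  -0.047  +0.562  -0.189
     50  0.3968   +0.544  -0.103  +1.124  -0.378
     75  0.5952   +0.823  -0.197  +1.685  -0.567


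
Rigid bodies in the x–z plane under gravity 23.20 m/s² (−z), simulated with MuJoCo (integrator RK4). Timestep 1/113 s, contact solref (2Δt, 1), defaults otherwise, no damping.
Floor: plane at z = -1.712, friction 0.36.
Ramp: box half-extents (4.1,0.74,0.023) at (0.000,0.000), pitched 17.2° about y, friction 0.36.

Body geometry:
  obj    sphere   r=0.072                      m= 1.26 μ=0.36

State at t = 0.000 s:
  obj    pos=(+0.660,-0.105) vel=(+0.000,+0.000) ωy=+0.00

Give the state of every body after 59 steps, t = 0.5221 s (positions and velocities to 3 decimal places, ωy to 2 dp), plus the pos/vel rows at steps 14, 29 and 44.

State at t = 0.5221 s:
  obj    pos=(+1.298,-0.302) vel=(+2.444,-0.757) ωy=+35.52

Key-timestep trajectory:
   step    t(s)  obj.x    obj.z    obj.vx   obj.vz 
     14  0.1239   +0.696  -0.116  +0.580  -0.180
     29  0.2566   +0.814  -0.153  +1.202  -0.372
     44  0.3894   +1.015  -0.215  +1.823  -0.564


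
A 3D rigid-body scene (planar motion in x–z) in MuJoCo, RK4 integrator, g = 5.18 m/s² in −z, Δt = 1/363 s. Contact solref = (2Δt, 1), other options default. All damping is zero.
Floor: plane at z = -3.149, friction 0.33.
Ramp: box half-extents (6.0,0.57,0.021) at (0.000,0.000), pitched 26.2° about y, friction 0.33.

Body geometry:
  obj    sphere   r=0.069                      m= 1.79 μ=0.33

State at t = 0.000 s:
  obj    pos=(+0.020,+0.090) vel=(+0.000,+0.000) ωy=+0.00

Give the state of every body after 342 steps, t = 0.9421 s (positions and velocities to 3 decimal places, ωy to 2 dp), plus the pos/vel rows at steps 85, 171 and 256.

State at t = 0.9421 s:
  obj    pos=(+0.671,-0.230) vel=(+1.381,-0.680) ωy=+22.30

Key-timestep trajectory:
   step    t(s)  obj.x    obj.z    obj.vx   obj.vz 
     85  0.2342   +0.060  +0.071  +0.343  -0.169
    171  0.4711   +0.183  +0.010  +0.691  -0.340
    256  0.7052   +0.385  -0.089  +1.034  -0.509


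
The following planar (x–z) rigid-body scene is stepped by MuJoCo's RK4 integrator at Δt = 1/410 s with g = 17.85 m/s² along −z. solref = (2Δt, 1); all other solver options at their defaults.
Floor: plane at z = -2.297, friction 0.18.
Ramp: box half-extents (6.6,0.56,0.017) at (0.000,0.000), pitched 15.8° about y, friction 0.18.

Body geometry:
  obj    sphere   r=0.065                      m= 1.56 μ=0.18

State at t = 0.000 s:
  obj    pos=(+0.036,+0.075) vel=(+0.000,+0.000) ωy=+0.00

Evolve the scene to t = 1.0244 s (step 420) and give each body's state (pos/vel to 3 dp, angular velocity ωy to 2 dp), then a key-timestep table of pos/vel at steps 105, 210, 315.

State at t = 1.0244 s:
  obj    pos=(+1.789,-0.421) vel=(+3.422,-0.968) ωy=+54.71

Key-timestep trajectory:
   step    t(s)  obj.x    obj.z    obj.vx   obj.vz 
    105  0.2561   +0.146  +0.044  +0.856  -0.242
    210  0.5122   +0.474  -0.049  +1.711  -0.484
    315  0.7683   +1.022  -0.204  +2.567  -0.726


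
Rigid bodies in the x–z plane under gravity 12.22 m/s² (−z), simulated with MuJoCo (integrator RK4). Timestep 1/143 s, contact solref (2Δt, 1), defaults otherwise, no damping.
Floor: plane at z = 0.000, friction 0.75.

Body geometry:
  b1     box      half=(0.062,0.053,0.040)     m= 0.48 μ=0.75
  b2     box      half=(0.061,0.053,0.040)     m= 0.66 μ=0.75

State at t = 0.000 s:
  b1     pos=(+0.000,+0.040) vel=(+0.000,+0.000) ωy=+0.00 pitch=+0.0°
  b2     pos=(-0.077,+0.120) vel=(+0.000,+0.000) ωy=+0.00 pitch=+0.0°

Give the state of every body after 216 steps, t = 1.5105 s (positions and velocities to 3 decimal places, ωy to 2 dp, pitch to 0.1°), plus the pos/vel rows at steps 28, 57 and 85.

State at t = 1.5105 s:
  b1     pos=(+0.000,+0.040) vel=(+0.000,+0.000) ωy=+0.00 pitch=+0.0°
  b2     pos=(-0.135,+0.061) vel=(+0.000,+0.000) ωy=+0.00 pitch=-90.0°

Key-timestep trajectory:
   step    t(s)  b1.x    b1.z    b1.vx   b1.vz   b2.x    b2.z    b2.vx   b2.vz 
     28  0.1958   +0.000  +0.040  +0.000  +0.000   -0.113  +0.069  -0.447  -0.429
     57  0.3986   +0.000  +0.040  +0.000  +0.000   -0.161  +0.071  +0.017  -0.004
     85  0.5944   +0.000  +0.040  +0.000  +0.000   -0.129  +0.064  +0.016  +0.035


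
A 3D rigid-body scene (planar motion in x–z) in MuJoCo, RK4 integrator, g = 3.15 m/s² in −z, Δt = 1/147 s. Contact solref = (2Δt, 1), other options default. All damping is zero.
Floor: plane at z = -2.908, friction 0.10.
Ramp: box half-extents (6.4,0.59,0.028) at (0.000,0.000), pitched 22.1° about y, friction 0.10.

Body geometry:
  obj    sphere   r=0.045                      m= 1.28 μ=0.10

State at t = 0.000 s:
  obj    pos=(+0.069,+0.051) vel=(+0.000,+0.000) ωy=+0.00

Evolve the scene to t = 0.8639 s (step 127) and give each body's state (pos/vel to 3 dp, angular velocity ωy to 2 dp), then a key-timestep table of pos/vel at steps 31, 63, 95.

State at t = 0.8639 s:
  obj    pos=(+0.378,-0.075) vel=(+0.713,-0.296) ωy=+13.97

Key-timestep trajectory:
   step    t(s)  obj.x    obj.z    obj.vx   obj.vz 
     31  0.2109   +0.087  +0.043  +0.175  -0.068
     63  0.4286   +0.145  +0.020  +0.356  -0.140
     95  0.6463   +0.242  -0.019  +0.534  -0.222


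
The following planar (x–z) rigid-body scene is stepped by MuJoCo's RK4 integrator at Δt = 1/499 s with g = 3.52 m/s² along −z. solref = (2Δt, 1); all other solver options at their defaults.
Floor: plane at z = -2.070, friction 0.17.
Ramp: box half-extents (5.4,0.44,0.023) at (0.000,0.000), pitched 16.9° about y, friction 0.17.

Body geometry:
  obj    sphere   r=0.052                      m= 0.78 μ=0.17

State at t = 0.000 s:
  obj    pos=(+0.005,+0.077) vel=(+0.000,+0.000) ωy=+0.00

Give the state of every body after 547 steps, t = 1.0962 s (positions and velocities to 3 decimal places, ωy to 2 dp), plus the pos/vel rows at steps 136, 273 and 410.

State at t = 1.0962 s:
  obj    pos=(+0.425,-0.051) vel=(+0.767,-0.233) ωy=+15.41

Key-timestep trajectory:
   step    t(s)  obj.x    obj.z    obj.vx   obj.vz 
    136  0.2725   +0.031  +0.069  +0.191  -0.058
    273  0.5471   +0.110  +0.045  +0.383  -0.116
    410  0.8216   +0.241  +0.005  +0.575  -0.175


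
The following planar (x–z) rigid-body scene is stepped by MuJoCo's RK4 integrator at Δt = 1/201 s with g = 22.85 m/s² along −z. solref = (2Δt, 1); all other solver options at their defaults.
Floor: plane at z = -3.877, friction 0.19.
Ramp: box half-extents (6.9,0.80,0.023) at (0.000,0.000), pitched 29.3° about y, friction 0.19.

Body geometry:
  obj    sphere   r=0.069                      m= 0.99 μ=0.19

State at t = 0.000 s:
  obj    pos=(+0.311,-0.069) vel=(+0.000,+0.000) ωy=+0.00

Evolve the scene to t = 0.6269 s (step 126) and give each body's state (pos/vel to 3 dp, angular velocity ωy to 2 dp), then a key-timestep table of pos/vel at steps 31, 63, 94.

State at t = 0.6269 s:
  obj    pos=(+1.680,-0.837) vel=(+4.367,-2.451) ωy=+72.53

Key-timestep trajectory:
   step    t(s)  obj.x    obj.z    obj.vx   obj.vz 
     31  0.1542   +0.394  -0.116  +1.075  -0.603
     63  0.3134   +0.653  -0.261  +2.184  -1.226
     94  0.4677   +1.073  -0.497  +3.258  -1.828


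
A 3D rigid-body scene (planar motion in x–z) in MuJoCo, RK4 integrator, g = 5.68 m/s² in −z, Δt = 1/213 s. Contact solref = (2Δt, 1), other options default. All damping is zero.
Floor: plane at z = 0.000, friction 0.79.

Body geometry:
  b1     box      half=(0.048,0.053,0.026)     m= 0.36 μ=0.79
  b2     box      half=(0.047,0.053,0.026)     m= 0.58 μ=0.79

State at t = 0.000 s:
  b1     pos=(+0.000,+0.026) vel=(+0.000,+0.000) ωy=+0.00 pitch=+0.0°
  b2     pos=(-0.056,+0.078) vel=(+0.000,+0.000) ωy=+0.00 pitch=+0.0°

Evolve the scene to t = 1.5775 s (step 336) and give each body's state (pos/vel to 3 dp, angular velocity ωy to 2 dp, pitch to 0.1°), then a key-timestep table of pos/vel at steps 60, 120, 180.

State at t = 1.5775 s:
  b1     pos=(+0.000,+0.026) vel=(+0.000,+0.000) ωy=+0.00 pitch=+0.0°
  b2     pos=(-0.101,+0.047) vel=(+0.000,+0.000) ωy=+0.00 pitch=-90.0°

Key-timestep trajectory:
   step    t(s)  b1.x    b1.z    b1.vx   b1.vz   b2.x    b2.z    b2.vx   b2.vz 
     60  0.2817   +0.000  +0.026  +0.000  +0.000   -0.086  +0.052  -0.252  -0.033
    120  0.5634   +0.000  +0.026  +0.000  +0.000   -0.117  +0.053  +0.023  -0.004
    180  0.8451   +0.000  +0.026  +0.000  +0.000   -0.096  +0.049  -0.054  -0.024


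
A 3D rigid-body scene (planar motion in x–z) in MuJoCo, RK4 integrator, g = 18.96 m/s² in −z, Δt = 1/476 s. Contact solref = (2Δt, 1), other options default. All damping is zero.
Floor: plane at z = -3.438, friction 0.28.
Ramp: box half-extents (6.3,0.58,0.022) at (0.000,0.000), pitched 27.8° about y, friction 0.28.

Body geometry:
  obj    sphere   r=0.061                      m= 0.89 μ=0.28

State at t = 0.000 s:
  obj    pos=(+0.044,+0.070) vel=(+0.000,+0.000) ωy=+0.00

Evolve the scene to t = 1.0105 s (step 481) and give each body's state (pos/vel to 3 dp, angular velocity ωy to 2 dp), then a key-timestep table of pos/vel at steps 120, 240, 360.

State at t = 1.0105 s:
  obj    pos=(+2.897,-1.434) vel=(+5.646,-2.977) ωy=+104.62

Key-timestep trajectory:
   step    t(s)  obj.x    obj.z    obj.vx   obj.vz 
    120  0.2521   +0.222  -0.023  +1.409  -0.743
    240  0.5042   +0.754  -0.304  +2.817  -1.485
    360  0.7563   +1.642  -0.772  +4.226  -2.228
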